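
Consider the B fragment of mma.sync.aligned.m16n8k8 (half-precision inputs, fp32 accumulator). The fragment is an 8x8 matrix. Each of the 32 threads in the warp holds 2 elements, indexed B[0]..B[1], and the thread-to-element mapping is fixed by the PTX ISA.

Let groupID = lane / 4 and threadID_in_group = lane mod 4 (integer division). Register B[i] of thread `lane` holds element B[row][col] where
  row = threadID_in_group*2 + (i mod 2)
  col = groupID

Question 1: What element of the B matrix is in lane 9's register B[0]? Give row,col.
lane 9→9/4=2, 9 mod 4=1
i=0  r:2·1+0→2  c:2

2,2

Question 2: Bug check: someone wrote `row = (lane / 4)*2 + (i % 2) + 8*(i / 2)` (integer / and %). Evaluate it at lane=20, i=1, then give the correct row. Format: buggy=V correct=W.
buggy=11 correct=1

`(lane / 4)*2 + (i % 2) + 8*(i / 2)`[20,1]→11
L=20→G=20>>2=5, T=20&3=0
[1]→row 0·2+1=1  col G=5
row: 11 vs 1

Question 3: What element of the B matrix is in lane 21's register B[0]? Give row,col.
lane 21→21/4=5, 21 mod 4=1
i=0  r:2·1+0→2  c:5

2,5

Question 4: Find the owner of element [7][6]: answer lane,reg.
27,1

c:6=>grp=6  r:7=>tig=3,lo=1
L=6*4+3=27  i=1=1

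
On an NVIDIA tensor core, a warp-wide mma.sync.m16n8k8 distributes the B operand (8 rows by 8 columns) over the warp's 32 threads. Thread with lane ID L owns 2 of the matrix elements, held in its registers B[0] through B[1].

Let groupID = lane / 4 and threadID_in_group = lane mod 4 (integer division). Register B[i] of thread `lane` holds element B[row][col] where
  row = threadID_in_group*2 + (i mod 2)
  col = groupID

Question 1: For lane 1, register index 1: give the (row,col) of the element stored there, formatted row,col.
3,0

1: g=0,t=1
[1] (1*2+1,0) = (3,0)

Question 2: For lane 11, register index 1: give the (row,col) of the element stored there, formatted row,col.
11: gid=2,tid=3
[1] (3*2+1,2) = (7,2)

7,2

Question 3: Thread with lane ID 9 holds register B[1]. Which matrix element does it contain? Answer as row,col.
9: gr=2,th=1
[1] (1*2+1,2) = (3,2)

3,2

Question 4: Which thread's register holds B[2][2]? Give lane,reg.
9,0

c: 2->gid=2  r: 2->tid=1,i&1=0
L=2*4+1=9  i=0=0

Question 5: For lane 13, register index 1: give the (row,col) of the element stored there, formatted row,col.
lane 13: g=3 (13/4), t=1 (13%4)
i=1: r=1*2+1=3, c=g=3

3,3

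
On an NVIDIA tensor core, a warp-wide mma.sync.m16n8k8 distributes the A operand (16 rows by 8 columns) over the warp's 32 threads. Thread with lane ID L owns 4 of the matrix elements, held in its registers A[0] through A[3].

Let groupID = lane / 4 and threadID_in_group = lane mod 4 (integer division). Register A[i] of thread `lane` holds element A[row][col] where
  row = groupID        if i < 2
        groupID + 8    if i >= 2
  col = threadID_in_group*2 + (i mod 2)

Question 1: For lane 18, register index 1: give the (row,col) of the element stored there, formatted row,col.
4,5

18: grp=4,tig=2
[1] (4+0,2*2+1) = (4,5)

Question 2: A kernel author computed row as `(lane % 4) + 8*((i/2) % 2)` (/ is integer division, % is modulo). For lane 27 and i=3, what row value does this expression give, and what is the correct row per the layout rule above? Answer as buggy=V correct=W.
`(lane % 4) + 8*((i/2) % 2)`[27,3]->11
27: gid=6,tid=3
[3] (6+8,3*2+1) = (14,7)
row: 11 vs 14

buggy=11 correct=14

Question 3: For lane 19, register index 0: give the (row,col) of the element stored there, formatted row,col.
4,6

lane 19: gr=4 (19/4), th=3 (19%4)
i=0: r=4+0=4, c=3*2+0=6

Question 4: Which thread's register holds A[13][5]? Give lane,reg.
22,3

r: 13->gid=5,r8=1  c: 5->tid=2,i&1=1
L=5*4+2=22  i=1*2+1=3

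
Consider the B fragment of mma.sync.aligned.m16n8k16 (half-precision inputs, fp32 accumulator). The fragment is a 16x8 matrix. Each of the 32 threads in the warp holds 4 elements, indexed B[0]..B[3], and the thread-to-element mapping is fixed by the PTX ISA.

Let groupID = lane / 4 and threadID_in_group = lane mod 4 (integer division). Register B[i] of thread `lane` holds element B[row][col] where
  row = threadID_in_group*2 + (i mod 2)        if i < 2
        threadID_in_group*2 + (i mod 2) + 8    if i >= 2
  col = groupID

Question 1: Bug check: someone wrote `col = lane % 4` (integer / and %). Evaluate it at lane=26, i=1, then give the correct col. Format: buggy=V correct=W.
buggy=2 correct=6

`lane % 4`[26,1]⇒2
lane 26: gr=6 (26/4), th=2 (26%4)
i=1: r=2*2+1+0=5, c=gr=6
col: 2 vs 6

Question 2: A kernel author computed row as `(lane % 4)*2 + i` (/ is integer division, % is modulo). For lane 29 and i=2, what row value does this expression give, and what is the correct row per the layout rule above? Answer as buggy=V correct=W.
`(lane % 4)*2 + i`[29,2]→4
lane 29→29/4=7, 29 mod 4=1
i=2  r:2·1+0+8→10  c:7
row: 4 vs 10

buggy=4 correct=10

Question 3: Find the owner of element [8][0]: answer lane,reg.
0,2

c=0->g=0  r=8->rb=1,t=0,b0=0
L=0*4+0=0  i=1*2+0=2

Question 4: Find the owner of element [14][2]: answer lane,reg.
11,2

c:2=>grp=2  r:14=>rB=1,tig=3,lo=0
L=2*4+3=11  i=1*2+0=2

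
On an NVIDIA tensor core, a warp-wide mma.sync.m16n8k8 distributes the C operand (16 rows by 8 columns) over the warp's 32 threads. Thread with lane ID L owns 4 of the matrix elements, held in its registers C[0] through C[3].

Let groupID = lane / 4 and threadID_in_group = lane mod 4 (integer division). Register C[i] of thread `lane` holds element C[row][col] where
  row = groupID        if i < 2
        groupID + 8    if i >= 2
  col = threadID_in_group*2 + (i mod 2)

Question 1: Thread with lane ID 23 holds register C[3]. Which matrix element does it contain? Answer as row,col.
lane 23: grp=5 (23/4), tig=3 (23%4)
i=3: r=5+8=13, c=3*2+1=7

13,7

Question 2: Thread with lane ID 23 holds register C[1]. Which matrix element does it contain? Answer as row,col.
23: gr=5,th=3
[1] (5+0,3*2+1) = (5,7)

5,7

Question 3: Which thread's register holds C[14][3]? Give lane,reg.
25,3

r: 14->gid=6,r8=1  c: 3->tid=1,i&1=1
L=6*4+1=25  i=1*2+1=3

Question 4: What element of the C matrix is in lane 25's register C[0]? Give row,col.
6,2

25: gid=6,tid=1
[0] (6+0,1*2+0) = (6,2)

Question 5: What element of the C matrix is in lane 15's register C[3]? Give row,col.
L=15⇒gr=15>>2=3, th=15&3=3
[3]⇒row 3+8=11  col 3·2+1=7

11,7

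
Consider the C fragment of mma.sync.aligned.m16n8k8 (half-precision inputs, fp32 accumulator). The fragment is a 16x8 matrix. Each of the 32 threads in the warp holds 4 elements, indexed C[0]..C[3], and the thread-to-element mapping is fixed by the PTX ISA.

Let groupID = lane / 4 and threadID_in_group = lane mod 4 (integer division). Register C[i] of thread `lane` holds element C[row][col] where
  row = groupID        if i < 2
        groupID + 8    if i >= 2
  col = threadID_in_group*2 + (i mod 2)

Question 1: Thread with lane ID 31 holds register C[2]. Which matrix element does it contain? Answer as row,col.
15,6

31: grp=7,tig=3
[2] (7+8,3*2+0) = (15,6)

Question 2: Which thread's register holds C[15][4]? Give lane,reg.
r=15⇒gr=7,Rb=1  c=4⇒th=2,odd=0
L=7*4+2=30  i=1*2+0=2

30,2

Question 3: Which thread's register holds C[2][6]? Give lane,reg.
r:2=>grp=2,rB=0  c:6=>tig=3,lo=0
L=2*4+3=11  i=0*2+0=0

11,0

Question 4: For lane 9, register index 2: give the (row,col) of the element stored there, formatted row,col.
10,2

lane 9: g=2 (9/4), t=1 (9%4)
i=2: r=2+8=10, c=1*2+0=2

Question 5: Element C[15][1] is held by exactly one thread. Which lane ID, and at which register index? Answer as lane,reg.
28,3

r=15->g=7,rb=1  c=1->t=0,b0=1
L=7*4+0=28  i=1*2+1=3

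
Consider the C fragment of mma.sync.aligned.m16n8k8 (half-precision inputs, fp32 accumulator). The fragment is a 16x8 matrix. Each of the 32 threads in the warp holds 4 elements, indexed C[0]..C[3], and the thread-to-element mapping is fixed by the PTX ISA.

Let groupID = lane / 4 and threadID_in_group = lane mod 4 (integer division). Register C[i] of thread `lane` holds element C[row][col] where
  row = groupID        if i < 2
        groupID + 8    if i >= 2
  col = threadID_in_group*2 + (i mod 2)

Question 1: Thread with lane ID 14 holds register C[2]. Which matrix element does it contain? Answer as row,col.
11,4

lane 14⇒14/4=3, 14 mod 4=2
i=2  r:3+8⇒11  c:2·2+0⇒4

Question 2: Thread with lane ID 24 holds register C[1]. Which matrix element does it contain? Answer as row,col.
24: gr=6,th=0
[1] (6+0,0*2+1) = (6,1)

6,1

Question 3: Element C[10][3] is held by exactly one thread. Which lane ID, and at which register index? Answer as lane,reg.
r=10⇒gr=2,Rb=1  c=3⇒th=1,odd=1
L=2*4+1=9  i=1*2+1=3

9,3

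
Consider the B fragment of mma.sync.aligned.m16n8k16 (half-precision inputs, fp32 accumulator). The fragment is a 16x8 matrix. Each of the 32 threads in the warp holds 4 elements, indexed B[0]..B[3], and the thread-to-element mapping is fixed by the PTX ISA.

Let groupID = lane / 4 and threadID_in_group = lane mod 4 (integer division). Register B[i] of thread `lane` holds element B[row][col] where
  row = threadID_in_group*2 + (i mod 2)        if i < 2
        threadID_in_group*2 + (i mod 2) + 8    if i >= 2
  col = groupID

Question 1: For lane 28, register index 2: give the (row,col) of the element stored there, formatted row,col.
lane 28: gid=7 (28/4), tid=0 (28%4)
i=2: r=0*2+0+8=8, c=gid=7

8,7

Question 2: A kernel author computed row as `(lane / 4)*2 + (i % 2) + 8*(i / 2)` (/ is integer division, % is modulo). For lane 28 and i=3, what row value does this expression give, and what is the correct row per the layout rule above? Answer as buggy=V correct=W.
buggy=23 correct=9

`(lane / 4)*2 + (i % 2) + 8*(i / 2)`[28,3]=>23
lane 28=>28/4=7, 28 mod 4=0
i=3  r:2·0+1+8=>9  c:7
row: 23 vs 9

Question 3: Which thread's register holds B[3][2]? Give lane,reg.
c:2=>grp=2  r:3=>rB=0,tig=1,lo=1
L=2*4+1=9  i=0*2+1=1

9,1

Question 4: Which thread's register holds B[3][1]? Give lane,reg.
c=1->g=1  r=3->rb=0,t=1,b0=1
L=1*4+1=5  i=0*2+1=1

5,1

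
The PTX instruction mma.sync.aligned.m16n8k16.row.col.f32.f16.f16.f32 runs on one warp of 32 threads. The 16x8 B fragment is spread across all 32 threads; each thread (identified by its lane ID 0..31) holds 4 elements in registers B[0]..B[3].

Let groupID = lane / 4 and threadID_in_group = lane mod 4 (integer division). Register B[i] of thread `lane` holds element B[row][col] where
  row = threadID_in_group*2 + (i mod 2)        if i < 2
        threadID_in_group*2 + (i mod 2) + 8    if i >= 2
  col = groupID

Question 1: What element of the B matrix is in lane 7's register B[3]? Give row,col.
15,1

lane 7->7/4=1, 7 mod 4=3
i=3  r:2·3+1+8->15  c:1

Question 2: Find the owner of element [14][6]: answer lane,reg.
c=6⇒gr=6  r=14⇒Rb=1,th=3,odd=0
L=6*4+3=27  i=1*2+0=2

27,2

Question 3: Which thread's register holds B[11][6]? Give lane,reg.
25,3

c=6→G=6  r=11→rhi=1,T=1,p=1
L=6*4+1=25  i=1*2+1=3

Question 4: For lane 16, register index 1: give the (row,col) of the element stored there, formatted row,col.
1,4

16: gid=4,tid=0
[1] (0*2+1+0,4) = (1,4)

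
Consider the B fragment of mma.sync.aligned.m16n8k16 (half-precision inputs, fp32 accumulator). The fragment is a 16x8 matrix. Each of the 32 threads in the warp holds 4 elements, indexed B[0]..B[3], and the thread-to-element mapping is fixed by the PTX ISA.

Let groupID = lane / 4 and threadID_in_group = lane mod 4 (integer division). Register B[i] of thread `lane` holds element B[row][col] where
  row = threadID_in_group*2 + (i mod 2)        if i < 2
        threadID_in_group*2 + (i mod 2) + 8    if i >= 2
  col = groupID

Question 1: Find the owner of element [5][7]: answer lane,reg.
c:7=>grp=7  r:5=>rB=0,tig=2,lo=1
L=7*4+2=30  i=0*2+1=1

30,1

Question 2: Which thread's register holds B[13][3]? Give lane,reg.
c: 3->gid=3  r: 13->r8=1,tid=2,i&1=1
L=3*4+2=14  i=1*2+1=3

14,3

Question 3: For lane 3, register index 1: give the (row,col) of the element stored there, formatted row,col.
lane 3: gr=0 (3/4), th=3 (3%4)
i=1: r=3*2+1+0=7, c=gr=0

7,0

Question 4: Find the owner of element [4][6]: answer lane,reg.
c=6->g=6  r=4->rb=0,t=2,b0=0
L=6*4+2=26  i=0*2+0=0

26,0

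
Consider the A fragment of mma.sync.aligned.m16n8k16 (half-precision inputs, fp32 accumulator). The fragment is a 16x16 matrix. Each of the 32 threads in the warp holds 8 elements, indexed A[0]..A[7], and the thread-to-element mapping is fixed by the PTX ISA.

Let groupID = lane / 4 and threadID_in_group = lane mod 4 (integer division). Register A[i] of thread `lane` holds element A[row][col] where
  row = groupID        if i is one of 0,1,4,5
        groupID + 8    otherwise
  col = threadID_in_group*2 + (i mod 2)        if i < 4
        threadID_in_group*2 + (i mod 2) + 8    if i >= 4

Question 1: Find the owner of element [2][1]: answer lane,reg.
r=2->g=2,rb=0  c=1->cb=0,t=0,b0=1
L=2*4+0=8  i=0*4+0*2+1=1

8,1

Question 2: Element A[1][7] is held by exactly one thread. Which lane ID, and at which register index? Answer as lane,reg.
7,1

r:1=>grp=1,rB=0  c:7=>cB=0,tig=3,lo=1
L=1*4+3=7  i=0*4+0*2+1=1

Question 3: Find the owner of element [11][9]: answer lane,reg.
r:11=>grp=3,rB=1  c:9=>cB=1,tig=0,lo=1
L=3*4+0=12  i=1*4+1*2+1=7

12,7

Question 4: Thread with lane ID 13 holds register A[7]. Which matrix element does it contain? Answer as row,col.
lane 13⇒13/4=3, 13 mod 4=1
i=7  r:3+8⇒11  c:2·1+1+8⇒11

11,11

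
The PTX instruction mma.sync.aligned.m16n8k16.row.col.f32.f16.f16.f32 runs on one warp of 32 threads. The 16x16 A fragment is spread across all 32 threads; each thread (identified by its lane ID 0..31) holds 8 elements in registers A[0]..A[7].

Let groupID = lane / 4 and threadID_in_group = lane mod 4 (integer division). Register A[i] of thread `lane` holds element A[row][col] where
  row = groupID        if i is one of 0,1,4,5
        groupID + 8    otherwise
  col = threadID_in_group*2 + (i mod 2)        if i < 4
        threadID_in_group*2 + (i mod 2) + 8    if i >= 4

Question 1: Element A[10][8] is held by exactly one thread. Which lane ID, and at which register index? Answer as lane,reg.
r=10->g=2,rb=1  c=8->cb=1,t=0,b0=0
L=2*4+0=8  i=1*4+1*2+0=6

8,6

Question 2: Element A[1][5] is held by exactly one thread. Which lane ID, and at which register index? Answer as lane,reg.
r=1->g=1,rb=0  c=5->cb=0,t=2,b0=1
L=1*4+2=6  i=0*4+0*2+1=1

6,1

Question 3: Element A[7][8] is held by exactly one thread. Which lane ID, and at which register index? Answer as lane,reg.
28,4

r=7→G=7,rhi=0  c=8→chi=1,T=0,p=0
L=7*4+0=28  i=1*4+0*2+0=4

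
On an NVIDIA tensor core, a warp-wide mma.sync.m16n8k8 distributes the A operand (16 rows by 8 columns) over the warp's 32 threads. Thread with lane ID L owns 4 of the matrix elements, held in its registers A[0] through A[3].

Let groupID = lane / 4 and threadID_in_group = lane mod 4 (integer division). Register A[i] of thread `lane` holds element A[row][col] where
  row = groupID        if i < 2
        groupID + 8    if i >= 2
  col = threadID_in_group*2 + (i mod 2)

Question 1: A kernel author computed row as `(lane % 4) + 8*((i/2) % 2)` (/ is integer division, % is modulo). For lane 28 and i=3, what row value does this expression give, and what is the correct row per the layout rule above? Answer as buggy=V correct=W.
`(lane % 4) + 8*((i/2) % 2)`[28,3]->8
L=28->g=28>>2=7, t=28&3=0
[3]->row 7+8=15  col 0·2+1=1
row: 8 vs 15

buggy=8 correct=15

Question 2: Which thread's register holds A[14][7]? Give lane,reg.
27,3

r=14⇒gr=6,Rb=1  c=7⇒th=3,odd=1
L=6*4+3=27  i=1*2+1=3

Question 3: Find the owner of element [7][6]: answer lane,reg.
r:7=>grp=7,rB=0  c:6=>tig=3,lo=0
L=7*4+3=31  i=0*2+0=0

31,0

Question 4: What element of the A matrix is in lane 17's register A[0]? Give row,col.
4,2

lane 17→17/4=4, 17 mod 4=1
i=0  r:4+0→4  c:2·1+0→2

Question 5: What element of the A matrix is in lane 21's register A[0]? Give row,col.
5,2

21: G=5,T=1
[0] (5+0,1*2+0) = (5,2)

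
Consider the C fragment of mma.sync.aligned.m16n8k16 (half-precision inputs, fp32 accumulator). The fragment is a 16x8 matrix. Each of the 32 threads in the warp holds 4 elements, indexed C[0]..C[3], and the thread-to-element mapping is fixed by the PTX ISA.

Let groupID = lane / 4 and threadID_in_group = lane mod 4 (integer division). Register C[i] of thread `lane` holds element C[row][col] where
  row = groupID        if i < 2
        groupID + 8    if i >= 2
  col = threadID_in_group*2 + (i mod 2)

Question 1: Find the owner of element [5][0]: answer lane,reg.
r=5→G=5,rhi=0  c=0→T=0,p=0
L=5*4+0=20  i=0*2+0=0

20,0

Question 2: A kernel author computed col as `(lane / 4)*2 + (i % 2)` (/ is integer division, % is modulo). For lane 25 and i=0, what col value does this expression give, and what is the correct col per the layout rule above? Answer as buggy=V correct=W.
buggy=12 correct=2

`(lane / 4)*2 + (i % 2)`[25,0]->12
lane 25: gid=6 (25/4), tid=1 (25%4)
i=0: r=6+0=6, c=1*2+0=2
col: 12 vs 2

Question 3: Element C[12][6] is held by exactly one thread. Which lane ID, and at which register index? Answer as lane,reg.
19,2

r:12=>grp=4,rB=1  c:6=>tig=3,lo=0
L=4*4+3=19  i=1*2+0=2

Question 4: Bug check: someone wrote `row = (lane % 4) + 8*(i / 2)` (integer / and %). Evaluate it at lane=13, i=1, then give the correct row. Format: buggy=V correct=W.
`(lane % 4) + 8*(i / 2)`[13,1]⇒1
13: gr=3,th=1
[1] (3+0,1*2+1) = (3,3)
row: 1 vs 3

buggy=1 correct=3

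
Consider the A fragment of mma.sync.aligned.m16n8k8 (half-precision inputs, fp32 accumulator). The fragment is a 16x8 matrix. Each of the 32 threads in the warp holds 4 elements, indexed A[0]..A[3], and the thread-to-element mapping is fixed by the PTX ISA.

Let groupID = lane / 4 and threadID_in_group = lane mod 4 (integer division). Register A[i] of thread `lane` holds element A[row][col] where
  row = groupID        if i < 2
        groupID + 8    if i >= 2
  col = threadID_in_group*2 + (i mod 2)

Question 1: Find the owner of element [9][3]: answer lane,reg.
r: 9->gid=1,r8=1  c: 3->tid=1,i&1=1
L=1*4+1=5  i=1*2+1=3

5,3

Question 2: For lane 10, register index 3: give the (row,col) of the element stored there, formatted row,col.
L=10->gid=10>>2=2, tid=10&3=2
[3]->row 2+8=10  col 2·2+1=5

10,5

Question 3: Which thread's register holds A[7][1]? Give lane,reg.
r: 7->gid=7,r8=0  c: 1->tid=0,i&1=1
L=7*4+0=28  i=0*2+1=1

28,1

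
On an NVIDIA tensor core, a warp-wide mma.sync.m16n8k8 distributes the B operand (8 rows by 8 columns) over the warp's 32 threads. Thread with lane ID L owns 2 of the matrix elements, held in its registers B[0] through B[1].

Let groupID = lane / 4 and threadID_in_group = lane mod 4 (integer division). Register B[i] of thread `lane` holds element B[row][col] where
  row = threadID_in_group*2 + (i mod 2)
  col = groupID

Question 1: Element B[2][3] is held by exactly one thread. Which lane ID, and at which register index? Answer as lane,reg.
c:3=>grp=3  r:2=>tig=1,lo=0
L=3*4+1=13  i=0=0

13,0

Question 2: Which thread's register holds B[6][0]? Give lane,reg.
c=0→G=0  r=6→T=3,p=0
L=0*4+3=3  i=0=0

3,0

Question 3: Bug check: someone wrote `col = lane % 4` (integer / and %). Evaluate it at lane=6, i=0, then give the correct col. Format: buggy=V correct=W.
buggy=2 correct=1

`lane % 4`[6,0]->2
lane 6->6/4=1, 6 mod 4=2
i=0  r:2·2+0->4  c:1
col: 2 vs 1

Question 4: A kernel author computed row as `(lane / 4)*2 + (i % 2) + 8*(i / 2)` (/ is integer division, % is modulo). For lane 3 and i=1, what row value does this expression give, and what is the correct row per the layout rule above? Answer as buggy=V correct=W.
buggy=1 correct=7

`(lane / 4)*2 + (i % 2) + 8*(i / 2)`[3,1]->1
3: gid=0,tid=3
[1] (3*2+1,0) = (7,0)
row: 1 vs 7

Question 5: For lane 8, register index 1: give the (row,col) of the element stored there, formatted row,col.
lane 8: G=2 (8/4), T=0 (8%4)
i=1: r=0*2+1=1, c=G=2

1,2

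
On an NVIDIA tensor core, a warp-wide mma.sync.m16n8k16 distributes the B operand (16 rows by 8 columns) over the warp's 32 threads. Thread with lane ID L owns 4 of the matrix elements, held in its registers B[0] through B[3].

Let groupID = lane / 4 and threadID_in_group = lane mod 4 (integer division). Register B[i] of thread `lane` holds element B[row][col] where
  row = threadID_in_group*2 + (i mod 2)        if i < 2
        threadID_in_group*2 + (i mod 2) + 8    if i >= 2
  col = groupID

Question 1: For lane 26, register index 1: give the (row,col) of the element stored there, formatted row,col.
L=26=>grp=26>>2=6, tig=26&3=2
[1]=>row 2·2+1+0=5  col grp=6

5,6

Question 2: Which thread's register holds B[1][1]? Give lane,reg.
c=1→G=1  r=1→rhi=0,T=0,p=1
L=1*4+0=4  i=0*2+1=1

4,1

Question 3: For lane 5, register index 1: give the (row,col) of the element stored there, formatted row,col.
lane 5: grp=1 (5/4), tig=1 (5%4)
i=1: r=1*2+1+0=3, c=grp=1

3,1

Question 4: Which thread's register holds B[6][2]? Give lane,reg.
11,0

c=2->g=2  r=6->rb=0,t=3,b0=0
L=2*4+3=11  i=0*2+0=0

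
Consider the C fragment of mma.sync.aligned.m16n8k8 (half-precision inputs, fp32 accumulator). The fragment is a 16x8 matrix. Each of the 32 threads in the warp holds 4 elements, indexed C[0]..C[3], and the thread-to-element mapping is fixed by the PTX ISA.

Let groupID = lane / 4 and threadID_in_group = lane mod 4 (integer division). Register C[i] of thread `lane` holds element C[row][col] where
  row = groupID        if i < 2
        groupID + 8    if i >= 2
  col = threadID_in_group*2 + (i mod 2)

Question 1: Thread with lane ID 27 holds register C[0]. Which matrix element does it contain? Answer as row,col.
6,6

27: grp=6,tig=3
[0] (6+0,3*2+0) = (6,6)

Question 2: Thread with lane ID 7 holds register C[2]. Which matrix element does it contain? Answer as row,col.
L=7=>grp=7>>2=1, tig=7&3=3
[2]=>row 1+8=9  col 3·2+0=6

9,6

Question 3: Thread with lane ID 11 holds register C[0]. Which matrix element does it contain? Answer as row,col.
2,6

lane 11: gid=2 (11/4), tid=3 (11%4)
i=0: r=2+0=2, c=3*2+0=6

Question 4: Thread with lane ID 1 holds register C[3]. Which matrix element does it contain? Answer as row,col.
lane 1: grp=0 (1/4), tig=1 (1%4)
i=3: r=0+8=8, c=1*2+1=3

8,3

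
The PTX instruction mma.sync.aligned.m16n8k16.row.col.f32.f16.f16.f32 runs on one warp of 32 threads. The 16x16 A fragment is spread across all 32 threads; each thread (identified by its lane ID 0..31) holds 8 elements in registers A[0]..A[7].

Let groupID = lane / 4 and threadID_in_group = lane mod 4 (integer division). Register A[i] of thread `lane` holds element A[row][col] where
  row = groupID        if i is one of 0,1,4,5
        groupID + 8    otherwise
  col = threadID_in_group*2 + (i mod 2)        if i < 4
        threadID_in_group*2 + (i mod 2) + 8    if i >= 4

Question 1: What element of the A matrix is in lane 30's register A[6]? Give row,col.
lane 30: g=7 (30/4), t=2 (30%4)
i=6: r=7+8=15, c=2*2+0+8=12

15,12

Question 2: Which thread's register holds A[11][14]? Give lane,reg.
r=11⇒gr=3,Rb=1  c=14⇒Cb=1,th=3,odd=0
L=3*4+3=15  i=1*4+1*2+0=6

15,6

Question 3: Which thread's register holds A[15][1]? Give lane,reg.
28,3

r: 15->gid=7,r8=1  c: 1->c8=0,tid=0,i&1=1
L=7*4+0=28  i=0*4+1*2+1=3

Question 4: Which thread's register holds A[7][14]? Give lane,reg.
r=7⇒gr=7,Rb=0  c=14⇒Cb=1,th=3,odd=0
L=7*4+3=31  i=1*4+0*2+0=4

31,4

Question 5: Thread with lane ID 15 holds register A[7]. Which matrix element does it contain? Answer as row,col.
11,15

L=15→G=15>>2=3, T=15&3=3
[7]→row 3+8=11  col 3·2+1+8=15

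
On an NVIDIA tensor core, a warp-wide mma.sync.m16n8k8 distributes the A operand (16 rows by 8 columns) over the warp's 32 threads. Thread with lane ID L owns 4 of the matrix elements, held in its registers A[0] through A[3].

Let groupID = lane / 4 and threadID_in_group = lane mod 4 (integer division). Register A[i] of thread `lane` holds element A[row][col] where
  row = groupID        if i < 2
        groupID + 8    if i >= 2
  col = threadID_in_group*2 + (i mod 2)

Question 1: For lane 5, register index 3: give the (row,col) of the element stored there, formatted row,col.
lane 5=>5/4=1, 5 mod 4=1
i=3  r:1+8=>9  c:2·1+1=>3

9,3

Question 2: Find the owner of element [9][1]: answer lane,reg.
r: 9->gid=1,r8=1  c: 1->tid=0,i&1=1
L=1*4+0=4  i=1*2+1=3

4,3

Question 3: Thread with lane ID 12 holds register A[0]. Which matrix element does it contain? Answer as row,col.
3,0

L=12⇒gr=12>>2=3, th=12&3=0
[0]⇒row 3+0=3  col 0·2+0=0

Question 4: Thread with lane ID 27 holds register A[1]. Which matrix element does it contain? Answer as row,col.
27: g=6,t=3
[1] (6+0,3*2+1) = (6,7)

6,7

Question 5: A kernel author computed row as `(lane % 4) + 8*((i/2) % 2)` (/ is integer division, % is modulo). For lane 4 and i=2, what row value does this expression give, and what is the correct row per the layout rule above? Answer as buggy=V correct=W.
buggy=8 correct=9

`(lane % 4) + 8*((i/2) % 2)`[4,2]→8
lane 4: G=1 (4/4), T=0 (4%4)
i=2: r=1+8=9, c=0*2+0=0
row: 8 vs 9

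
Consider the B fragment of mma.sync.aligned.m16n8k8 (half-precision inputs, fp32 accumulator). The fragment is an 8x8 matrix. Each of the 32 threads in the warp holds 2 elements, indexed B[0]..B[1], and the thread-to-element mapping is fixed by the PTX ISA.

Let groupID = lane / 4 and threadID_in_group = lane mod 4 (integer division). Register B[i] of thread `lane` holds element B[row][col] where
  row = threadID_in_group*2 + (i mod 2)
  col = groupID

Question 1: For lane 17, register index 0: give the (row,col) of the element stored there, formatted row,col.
2,4

17: G=4,T=1
[0] (1*2+0,4) = (2,4)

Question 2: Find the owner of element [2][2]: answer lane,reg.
c:2=>grp=2  r:2=>tig=1,lo=0
L=2*4+1=9  i=0=0

9,0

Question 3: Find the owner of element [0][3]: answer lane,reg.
12,0

c: 3->gid=3  r: 0->tid=0,i&1=0
L=3*4+0=12  i=0=0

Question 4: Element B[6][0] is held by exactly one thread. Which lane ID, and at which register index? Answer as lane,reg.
3,0

c=0⇒gr=0  r=6⇒th=3,odd=0
L=0*4+3=3  i=0=0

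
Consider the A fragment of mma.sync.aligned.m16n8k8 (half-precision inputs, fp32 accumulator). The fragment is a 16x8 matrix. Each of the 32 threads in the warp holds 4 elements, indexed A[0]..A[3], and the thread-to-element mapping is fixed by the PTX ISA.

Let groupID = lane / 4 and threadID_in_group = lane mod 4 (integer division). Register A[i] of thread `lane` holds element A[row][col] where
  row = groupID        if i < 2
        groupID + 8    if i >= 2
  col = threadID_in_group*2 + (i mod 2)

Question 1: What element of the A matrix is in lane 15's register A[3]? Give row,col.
lane 15->15/4=3, 15 mod 4=3
i=3  r:3+8->11  c:2·3+1->7

11,7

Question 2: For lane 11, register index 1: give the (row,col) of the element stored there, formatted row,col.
2,7

11: gr=2,th=3
[1] (2+0,3*2+1) = (2,7)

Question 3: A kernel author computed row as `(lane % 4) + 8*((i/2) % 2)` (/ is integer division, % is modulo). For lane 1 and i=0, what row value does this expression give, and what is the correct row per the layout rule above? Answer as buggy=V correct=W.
buggy=1 correct=0

`(lane % 4) + 8*((i/2) % 2)`[1,0]->1
1: g=0,t=1
[0] (0+0,1*2+0) = (0,2)
row: 1 vs 0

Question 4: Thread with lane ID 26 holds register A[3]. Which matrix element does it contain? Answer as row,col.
lane 26->26/4=6, 26 mod 4=2
i=3  r:6+8->14  c:2·2+1->5

14,5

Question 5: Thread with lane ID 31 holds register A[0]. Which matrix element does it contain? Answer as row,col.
7,6

lane 31⇒31/4=7, 31 mod 4=3
i=0  r:7+0⇒7  c:2·3+0⇒6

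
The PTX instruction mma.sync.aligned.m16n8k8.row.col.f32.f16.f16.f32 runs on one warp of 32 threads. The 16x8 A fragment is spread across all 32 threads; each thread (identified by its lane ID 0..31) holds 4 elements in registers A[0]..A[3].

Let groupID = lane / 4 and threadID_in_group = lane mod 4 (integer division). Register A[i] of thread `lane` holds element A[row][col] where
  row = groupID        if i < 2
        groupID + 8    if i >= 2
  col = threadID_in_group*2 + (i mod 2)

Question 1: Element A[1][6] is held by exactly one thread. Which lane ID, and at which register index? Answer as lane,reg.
7,0

r: 1->gid=1,r8=0  c: 6->tid=3,i&1=0
L=1*4+3=7  i=0*2+0=0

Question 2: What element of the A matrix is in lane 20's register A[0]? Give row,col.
lane 20: g=5 (20/4), t=0 (20%4)
i=0: r=5+0=5, c=0*2+0=0

5,0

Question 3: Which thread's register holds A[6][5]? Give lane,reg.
26,1

r=6⇒gr=6,Rb=0  c=5⇒th=2,odd=1
L=6*4+2=26  i=0*2+1=1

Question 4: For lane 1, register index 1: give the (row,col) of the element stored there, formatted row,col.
lane 1->1/4=0, 1 mod 4=1
i=1  r:0+0->0  c:2·1+1->3

0,3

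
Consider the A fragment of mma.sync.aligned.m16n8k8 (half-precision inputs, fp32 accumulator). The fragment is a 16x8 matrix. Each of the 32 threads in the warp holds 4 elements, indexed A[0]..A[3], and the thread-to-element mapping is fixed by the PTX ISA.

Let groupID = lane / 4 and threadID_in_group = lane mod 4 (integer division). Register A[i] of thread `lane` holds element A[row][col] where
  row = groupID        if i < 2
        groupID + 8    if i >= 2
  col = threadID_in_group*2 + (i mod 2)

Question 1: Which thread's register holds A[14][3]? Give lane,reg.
r=14→G=6,rhi=1  c=3→T=1,p=1
L=6*4+1=25  i=1*2+1=3

25,3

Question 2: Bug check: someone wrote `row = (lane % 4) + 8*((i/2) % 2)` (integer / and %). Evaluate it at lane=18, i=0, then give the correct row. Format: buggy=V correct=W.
`(lane % 4) + 8*((i/2) % 2)`[18,0]->2
L=18->gid=18>>2=4, tid=18&3=2
[0]->row 4+0=4  col 2·2+0=4
row: 2 vs 4

buggy=2 correct=4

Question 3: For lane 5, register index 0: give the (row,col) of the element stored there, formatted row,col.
lane 5->5/4=1, 5 mod 4=1
i=0  r:1+0->1  c:2·1+0->2

1,2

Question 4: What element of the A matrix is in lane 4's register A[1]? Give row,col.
lane 4: gr=1 (4/4), th=0 (4%4)
i=1: r=1+0=1, c=0*2+1=1

1,1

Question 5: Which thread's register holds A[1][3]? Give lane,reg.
r=1->g=1,rb=0  c=3->t=1,b0=1
L=1*4+1=5  i=0*2+1=1

5,1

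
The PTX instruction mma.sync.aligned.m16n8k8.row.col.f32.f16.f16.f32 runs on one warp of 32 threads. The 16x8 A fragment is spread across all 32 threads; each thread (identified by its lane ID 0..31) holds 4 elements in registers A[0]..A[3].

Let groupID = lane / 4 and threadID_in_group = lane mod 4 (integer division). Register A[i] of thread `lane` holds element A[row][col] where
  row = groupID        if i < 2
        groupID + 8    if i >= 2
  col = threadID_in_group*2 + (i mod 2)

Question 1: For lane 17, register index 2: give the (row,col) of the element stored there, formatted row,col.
lane 17→17/4=4, 17 mod 4=1
i=2  r:4+8→12  c:2·1+0→2

12,2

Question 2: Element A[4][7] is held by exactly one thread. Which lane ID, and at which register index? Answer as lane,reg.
19,1

r=4->g=4,rb=0  c=7->t=3,b0=1
L=4*4+3=19  i=0*2+1=1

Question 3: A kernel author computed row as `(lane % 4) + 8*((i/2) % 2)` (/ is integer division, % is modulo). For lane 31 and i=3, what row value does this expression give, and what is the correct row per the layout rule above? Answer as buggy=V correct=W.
buggy=11 correct=15

`(lane % 4) + 8*((i/2) % 2)`[31,3]->11
L=31->g=31>>2=7, t=31&3=3
[3]->row 7+8=15  col 3·2+1=7
row: 11 vs 15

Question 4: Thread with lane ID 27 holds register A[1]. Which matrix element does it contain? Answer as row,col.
L=27->g=27>>2=6, t=27&3=3
[1]->row 6+0=6  col 3·2+1=7

6,7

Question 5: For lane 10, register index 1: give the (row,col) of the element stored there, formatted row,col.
lane 10⇒10/4=2, 10 mod 4=2
i=1  r:2+0⇒2  c:2·2+1⇒5

2,5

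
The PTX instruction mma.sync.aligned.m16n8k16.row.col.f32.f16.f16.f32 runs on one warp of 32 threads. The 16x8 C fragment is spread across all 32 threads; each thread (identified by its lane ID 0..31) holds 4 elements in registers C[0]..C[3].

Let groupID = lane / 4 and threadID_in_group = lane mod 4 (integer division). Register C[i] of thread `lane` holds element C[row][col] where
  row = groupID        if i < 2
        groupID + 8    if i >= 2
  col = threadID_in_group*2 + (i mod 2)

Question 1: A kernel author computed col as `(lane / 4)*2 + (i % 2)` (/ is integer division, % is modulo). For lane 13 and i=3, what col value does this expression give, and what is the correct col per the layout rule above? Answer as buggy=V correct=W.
buggy=7 correct=3

`(lane / 4)*2 + (i % 2)`[13,3]→7
13: G=3,T=1
[3] (3+8,1*2+1) = (11,3)
col: 7 vs 3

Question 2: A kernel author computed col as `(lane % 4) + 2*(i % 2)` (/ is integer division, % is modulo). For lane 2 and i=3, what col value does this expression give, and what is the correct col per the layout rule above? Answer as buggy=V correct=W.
`(lane % 4) + 2*(i % 2)`[2,3]→4
lane 2: G=0 (2/4), T=2 (2%4)
i=3: r=0+8=8, c=2*2+1=5
col: 4 vs 5

buggy=4 correct=5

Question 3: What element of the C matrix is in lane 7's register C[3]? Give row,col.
L=7=>grp=7>>2=1, tig=7&3=3
[3]=>row 1+8=9  col 3·2+1=7

9,7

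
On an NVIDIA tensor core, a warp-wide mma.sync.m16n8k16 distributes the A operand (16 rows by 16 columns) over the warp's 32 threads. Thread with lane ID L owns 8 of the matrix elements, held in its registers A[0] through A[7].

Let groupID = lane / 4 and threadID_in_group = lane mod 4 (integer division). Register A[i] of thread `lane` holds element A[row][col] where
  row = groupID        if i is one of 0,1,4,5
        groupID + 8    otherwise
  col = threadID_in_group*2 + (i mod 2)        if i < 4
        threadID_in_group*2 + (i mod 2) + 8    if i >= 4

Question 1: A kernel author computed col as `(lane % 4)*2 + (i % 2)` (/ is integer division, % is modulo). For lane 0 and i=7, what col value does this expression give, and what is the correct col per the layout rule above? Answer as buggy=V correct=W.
buggy=1 correct=9

`(lane % 4)*2 + (i % 2)`[0,7]=>1
lane 0=>0/4=0, 0 mod 4=0
i=7  r:0+8=>8  c:2·0+1+8=>9
col: 1 vs 9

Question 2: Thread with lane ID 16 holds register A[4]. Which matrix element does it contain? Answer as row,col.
4,8

lane 16=>16/4=4, 16 mod 4=0
i=4  r:4+0=>4  c:2·0+0+8=>8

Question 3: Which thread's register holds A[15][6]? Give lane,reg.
r=15→G=7,rhi=1  c=6→chi=0,T=3,p=0
L=7*4+3=31  i=0*4+1*2+0=2

31,2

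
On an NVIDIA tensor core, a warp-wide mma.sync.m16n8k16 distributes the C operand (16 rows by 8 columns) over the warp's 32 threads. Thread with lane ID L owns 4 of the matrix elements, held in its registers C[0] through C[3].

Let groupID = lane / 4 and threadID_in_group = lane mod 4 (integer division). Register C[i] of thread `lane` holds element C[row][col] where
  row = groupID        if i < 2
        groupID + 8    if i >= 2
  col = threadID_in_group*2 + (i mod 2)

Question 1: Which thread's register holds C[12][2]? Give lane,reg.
17,2

r=12→G=4,rhi=1  c=2→T=1,p=0
L=4*4+1=17  i=1*2+0=2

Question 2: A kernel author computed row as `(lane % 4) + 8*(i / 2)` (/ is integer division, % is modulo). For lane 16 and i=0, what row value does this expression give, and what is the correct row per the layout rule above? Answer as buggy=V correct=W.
buggy=0 correct=4

`(lane % 4) + 8*(i / 2)`[16,0]->0
L=16->g=16>>2=4, t=16&3=0
[0]->row 4+0=4  col 0·2+0=0
row: 0 vs 4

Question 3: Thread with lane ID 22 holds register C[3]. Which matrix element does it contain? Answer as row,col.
22: g=5,t=2
[3] (5+8,2*2+1) = (13,5)

13,5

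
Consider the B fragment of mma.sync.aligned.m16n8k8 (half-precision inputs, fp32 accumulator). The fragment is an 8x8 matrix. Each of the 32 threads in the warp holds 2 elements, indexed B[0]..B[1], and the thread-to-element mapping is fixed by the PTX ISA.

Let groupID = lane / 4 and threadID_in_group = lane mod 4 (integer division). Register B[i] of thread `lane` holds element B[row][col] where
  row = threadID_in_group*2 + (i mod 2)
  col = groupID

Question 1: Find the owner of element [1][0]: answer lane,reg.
c:0=>grp=0  r:1=>tig=0,lo=1
L=0*4+0=0  i=1=1

0,1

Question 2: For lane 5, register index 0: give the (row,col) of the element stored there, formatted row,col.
lane 5→5/4=1, 5 mod 4=1
i=0  r:2·1+0→2  c:1

2,1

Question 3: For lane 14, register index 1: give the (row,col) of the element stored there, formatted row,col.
5,3

L=14⇒gr=14>>2=3, th=14&3=2
[1]⇒row 2·2+1=5  col gr=3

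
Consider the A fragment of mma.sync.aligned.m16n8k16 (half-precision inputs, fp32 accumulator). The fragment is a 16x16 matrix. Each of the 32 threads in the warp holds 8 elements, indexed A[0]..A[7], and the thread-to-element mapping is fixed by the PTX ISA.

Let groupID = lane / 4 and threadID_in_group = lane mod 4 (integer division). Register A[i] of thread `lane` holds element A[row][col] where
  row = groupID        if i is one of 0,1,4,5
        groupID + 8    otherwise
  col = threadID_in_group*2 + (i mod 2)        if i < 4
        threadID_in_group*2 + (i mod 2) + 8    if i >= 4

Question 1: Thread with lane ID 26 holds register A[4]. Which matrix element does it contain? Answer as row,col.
lane 26: G=6 (26/4), T=2 (26%4)
i=4: r=6+0=6, c=2*2+0+8=12

6,12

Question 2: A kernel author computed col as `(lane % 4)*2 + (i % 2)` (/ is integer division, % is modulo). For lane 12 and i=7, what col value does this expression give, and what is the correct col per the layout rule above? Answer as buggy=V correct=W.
buggy=1 correct=9

`(lane % 4)*2 + (i % 2)`[12,7]->1
12: gid=3,tid=0
[7] (3+8,0*2+1+8) = (11,9)
col: 1 vs 9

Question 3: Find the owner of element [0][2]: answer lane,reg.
r=0→G=0,rhi=0  c=2→chi=0,T=1,p=0
L=0*4+1=1  i=0*4+0*2+0=0

1,0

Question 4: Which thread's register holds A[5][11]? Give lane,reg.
r=5⇒gr=5,Rb=0  c=11⇒Cb=1,th=1,odd=1
L=5*4+1=21  i=1*4+0*2+1=5

21,5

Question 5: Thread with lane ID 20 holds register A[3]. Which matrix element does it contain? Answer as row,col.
13,1

L=20->gid=20>>2=5, tid=20&3=0
[3]->row 5+8=13  col 0·2+1+0=1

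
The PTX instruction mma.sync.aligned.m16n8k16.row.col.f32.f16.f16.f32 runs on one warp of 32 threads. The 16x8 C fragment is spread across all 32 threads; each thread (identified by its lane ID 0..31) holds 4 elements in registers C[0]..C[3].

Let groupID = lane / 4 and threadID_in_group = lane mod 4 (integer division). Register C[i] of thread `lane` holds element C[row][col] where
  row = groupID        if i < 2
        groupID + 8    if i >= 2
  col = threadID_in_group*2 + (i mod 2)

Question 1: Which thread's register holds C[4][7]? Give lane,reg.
r=4->g=4,rb=0  c=7->t=3,b0=1
L=4*4+3=19  i=0*2+1=1

19,1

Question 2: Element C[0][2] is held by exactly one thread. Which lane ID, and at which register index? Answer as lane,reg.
r=0->g=0,rb=0  c=2->t=1,b0=0
L=0*4+1=1  i=0*2+0=0

1,0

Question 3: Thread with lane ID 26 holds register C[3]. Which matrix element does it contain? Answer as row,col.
14,5

lane 26⇒26/4=6, 26 mod 4=2
i=3  r:6+8⇒14  c:2·2+1⇒5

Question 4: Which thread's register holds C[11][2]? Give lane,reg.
13,2

r=11⇒gr=3,Rb=1  c=2⇒th=1,odd=0
L=3*4+1=13  i=1*2+0=2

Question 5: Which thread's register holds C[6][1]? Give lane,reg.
r=6->g=6,rb=0  c=1->t=0,b0=1
L=6*4+0=24  i=0*2+1=1

24,1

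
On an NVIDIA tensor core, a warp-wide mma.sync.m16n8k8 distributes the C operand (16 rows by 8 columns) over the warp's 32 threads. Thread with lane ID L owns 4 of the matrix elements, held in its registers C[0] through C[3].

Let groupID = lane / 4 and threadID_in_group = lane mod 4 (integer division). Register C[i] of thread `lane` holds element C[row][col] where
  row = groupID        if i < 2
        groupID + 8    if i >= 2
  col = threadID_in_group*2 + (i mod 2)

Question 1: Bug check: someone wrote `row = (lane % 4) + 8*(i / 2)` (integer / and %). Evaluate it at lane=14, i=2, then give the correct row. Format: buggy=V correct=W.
`(lane % 4) + 8*(i / 2)`[14,2]=>10
lane 14=>14/4=3, 14 mod 4=2
i=2  r:3+8=>11  c:2·2+0=>4
row: 10 vs 11

buggy=10 correct=11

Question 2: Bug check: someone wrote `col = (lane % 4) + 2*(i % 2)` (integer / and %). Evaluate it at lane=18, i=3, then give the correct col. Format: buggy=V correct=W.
buggy=4 correct=5

`(lane % 4) + 2*(i % 2)`[18,3]=>4
L=18=>grp=18>>2=4, tig=18&3=2
[3]=>row 4+8=12  col 2·2+1=5
col: 4 vs 5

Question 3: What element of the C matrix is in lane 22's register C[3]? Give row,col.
L=22=>grp=22>>2=5, tig=22&3=2
[3]=>row 5+8=13  col 2·2+1=5

13,5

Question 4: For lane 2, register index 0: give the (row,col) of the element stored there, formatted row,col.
L=2⇒gr=2>>2=0, th=2&3=2
[0]⇒row 0+0=0  col 2·2+0=4

0,4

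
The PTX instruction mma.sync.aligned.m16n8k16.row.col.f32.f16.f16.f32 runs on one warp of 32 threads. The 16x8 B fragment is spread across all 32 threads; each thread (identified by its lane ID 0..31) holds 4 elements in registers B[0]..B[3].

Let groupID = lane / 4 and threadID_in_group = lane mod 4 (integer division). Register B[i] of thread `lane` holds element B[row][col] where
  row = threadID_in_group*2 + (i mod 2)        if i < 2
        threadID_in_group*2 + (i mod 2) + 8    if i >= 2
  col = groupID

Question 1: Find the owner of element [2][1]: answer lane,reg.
c:1=>grp=1  r:2=>rB=0,tig=1,lo=0
L=1*4+1=5  i=0*2+0=0

5,0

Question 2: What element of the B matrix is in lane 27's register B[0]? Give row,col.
6,6

lane 27->27/4=6, 27 mod 4=3
i=0  r:2·3+0+0->6  c:6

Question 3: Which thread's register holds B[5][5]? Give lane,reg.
22,1

c:5=>grp=5  r:5=>rB=0,tig=2,lo=1
L=5*4+2=22  i=0*2+1=1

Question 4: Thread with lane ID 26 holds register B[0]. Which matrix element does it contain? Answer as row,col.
lane 26->26/4=6, 26 mod 4=2
i=0  r:2·2+0+0->4  c:6

4,6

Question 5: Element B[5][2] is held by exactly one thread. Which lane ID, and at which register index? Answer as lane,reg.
c:2=>grp=2  r:5=>rB=0,tig=2,lo=1
L=2*4+2=10  i=0*2+1=1

10,1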